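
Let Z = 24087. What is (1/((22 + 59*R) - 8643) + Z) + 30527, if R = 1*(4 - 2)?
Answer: 464382841/8503 ≈ 54614.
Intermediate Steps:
R = 2 (R = 1*2 = 2)
(1/((22 + 59*R) - 8643) + Z) + 30527 = (1/((22 + 59*2) - 8643) + 24087) + 30527 = (1/((22 + 118) - 8643) + 24087) + 30527 = (1/(140 - 8643) + 24087) + 30527 = (1/(-8503) + 24087) + 30527 = (-1/8503 + 24087) + 30527 = 204811760/8503 + 30527 = 464382841/8503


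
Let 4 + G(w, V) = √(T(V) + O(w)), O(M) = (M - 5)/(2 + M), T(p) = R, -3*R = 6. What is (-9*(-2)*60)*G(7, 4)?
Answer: -4320 + 1440*I ≈ -4320.0 + 1440.0*I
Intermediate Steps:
R = -2 (R = -⅓*6 = -2)
T(p) = -2
O(M) = (-5 + M)/(2 + M)
G(w, V) = -4 + √(-2 + (-5 + w)/(2 + w))
(-9*(-2)*60)*G(7, 4) = (-9*(-2)*60)*(-4 + √((-9 - 1*7)/(2 + 7))) = (18*60)*(-4 + √((-9 - 7)/9)) = 1080*(-4 + √((⅑)*(-16))) = 1080*(-4 + √(-16/9)) = 1080*(-4 + 4*I/3) = -4320 + 1440*I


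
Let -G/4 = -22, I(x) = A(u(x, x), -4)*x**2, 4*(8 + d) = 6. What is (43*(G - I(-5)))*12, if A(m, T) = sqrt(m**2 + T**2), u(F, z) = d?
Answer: 45408 - 6450*sqrt(233) ≈ -53047.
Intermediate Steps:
d = -13/2 (d = -8 + (1/4)*6 = -8 + 3/2 = -13/2 ≈ -6.5000)
u(F, z) = -13/2
A(m, T) = sqrt(T**2 + m**2)
I(x) = sqrt(233)*x**2/2 (I(x) = sqrt((-4)**2 + (-13/2)**2)*x**2 = sqrt(16 + 169/4)*x**2 = sqrt(233/4)*x**2 = (sqrt(233)/2)*x**2 = sqrt(233)*x**2/2)
G = 88 (G = -4*(-22) = 88)
(43*(G - I(-5)))*12 = (43*(88 - sqrt(233)*(-5)**2/2))*12 = (43*(88 - sqrt(233)*25/2))*12 = (43*(88 - 25*sqrt(233)/2))*12 = (3784 - 1075*sqrt(233)/2)*12 = 45408 - 6450*sqrt(233)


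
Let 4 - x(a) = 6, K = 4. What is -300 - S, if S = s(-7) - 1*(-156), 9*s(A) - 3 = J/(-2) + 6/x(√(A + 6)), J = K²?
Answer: -4096/9 ≈ -455.11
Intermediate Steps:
J = 16 (J = 4² = 16)
x(a) = -2 (x(a) = 4 - 1*6 = 4 - 6 = -2)
s(A) = -8/9 (s(A) = ⅓ + (16/(-2) + 6/(-2))/9 = ⅓ + (16*(-½) + 6*(-½))/9 = ⅓ + (-8 - 3)/9 = ⅓ + (⅑)*(-11) = ⅓ - 11/9 = -8/9)
S = 1396/9 (S = -8/9 - 1*(-156) = -8/9 + 156 = 1396/9 ≈ 155.11)
-300 - S = -300 - 1*1396/9 = -300 - 1396/9 = -4096/9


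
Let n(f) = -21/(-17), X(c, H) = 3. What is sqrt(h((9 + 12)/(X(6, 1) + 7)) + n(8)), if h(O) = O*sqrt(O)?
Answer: sqrt(35700 + 6069*sqrt(210))/170 ≈ 2.0685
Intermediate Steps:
n(f) = 21/17 (n(f) = -21*(-1/17) = 21/17)
h(O) = O**(3/2)
sqrt(h((9 + 12)/(X(6, 1) + 7)) + n(8)) = sqrt(((9 + 12)/(3 + 7))**(3/2) + 21/17) = sqrt((21/10)**(3/2) + 21/17) = sqrt(21*sqrt(210)/100 + 21/17) = sqrt(21/17 + 21*sqrt(210)/100)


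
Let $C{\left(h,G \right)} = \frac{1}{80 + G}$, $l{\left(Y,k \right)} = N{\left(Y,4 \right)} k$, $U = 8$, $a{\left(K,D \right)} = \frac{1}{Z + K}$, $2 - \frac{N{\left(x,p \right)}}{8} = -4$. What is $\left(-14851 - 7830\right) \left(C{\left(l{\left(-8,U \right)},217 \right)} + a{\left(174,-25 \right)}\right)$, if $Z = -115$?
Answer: $- \frac{8074436}{17523} \approx -460.79$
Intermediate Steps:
$N{\left(x,p \right)} = 48$ ($N{\left(x,p \right)} = 16 - -32 = 16 + 32 = 48$)
$a{\left(K,D \right)} = \frac{1}{-115 + K}$
$l{\left(Y,k \right)} = 48 k$
$\left(-14851 - 7830\right) \left(C{\left(l{\left(-8,U \right)},217 \right)} + a{\left(174,-25 \right)}\right) = \left(-14851 - 7830\right) \left(\frac{1}{80 + 217} + \frac{1}{-115 + 174}\right) = - 22681 \left(\frac{1}{297} + \frac{1}{59}\right) = \left(-22681\right) \frac{356}{17523} = - \frac{8074436}{17523}$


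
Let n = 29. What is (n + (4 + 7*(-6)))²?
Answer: 81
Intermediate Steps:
(n + (4 + 7*(-6)))² = (29 + (4 + 7*(-6)))² = (29 + (4 - 42))² = (29 - 38)² = (-9)² = 81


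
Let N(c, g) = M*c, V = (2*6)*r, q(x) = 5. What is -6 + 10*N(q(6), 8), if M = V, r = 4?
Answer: 2394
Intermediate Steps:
V = 48 (V = (2*6)*4 = 12*4 = 48)
M = 48
N(c, g) = 48*c
-6 + 10*N(q(6), 8) = -6 + 10*(48*5) = -6 + 10*240 = -6 + 2400 = 2394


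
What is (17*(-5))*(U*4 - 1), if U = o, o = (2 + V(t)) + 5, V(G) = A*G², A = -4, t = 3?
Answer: 9945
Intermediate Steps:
V(G) = -4*G²
o = -29 (o = (2 - 4*3²) + 5 = (2 - 4*9) + 5 = (2 - 36) + 5 = -34 + 5 = -29)
U = -29
(17*(-5))*(U*4 - 1) = (17*(-5))*(-29*4 - 1) = -85*(-116 - 1) = -85*(-117) = 9945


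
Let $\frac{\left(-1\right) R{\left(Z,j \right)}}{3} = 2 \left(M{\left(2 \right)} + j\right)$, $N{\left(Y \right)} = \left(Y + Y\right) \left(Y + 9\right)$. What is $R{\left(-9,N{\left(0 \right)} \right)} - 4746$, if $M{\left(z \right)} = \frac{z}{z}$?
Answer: $-4752$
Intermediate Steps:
$M{\left(z \right)} = 1$
$N{\left(Y \right)} = 2 Y \left(9 + Y\right)$
$R{\left(Z,j \right)} = -6 - 6 j$ ($R{\left(Z,j \right)} = - 3 \cdot 2 \left(1 + j\right) = - 3 \left(2 + 2 j\right) = -6 - 6 j$)
$R{\left(-9,N{\left(0 \right)} \right)} - 4746 = \left(-6 - 6 \cdot 2 \cdot 0 \left(9 + 0\right)\right) - 4746 = \left(-6 - 6 \cdot 2 \cdot 0 \cdot 9\right) - 4746 = \left(-6 - 0\right) - 4746 = \left(-6 + 0\right) - 4746 = -6 - 4746 = -4752$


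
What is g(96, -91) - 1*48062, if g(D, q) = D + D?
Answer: -47870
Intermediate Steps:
g(D, q) = 2*D
g(96, -91) - 1*48062 = 2*96 - 1*48062 = 192 - 48062 = -47870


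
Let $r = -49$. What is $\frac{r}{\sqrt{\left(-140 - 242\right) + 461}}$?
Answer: $- \frac{49 \sqrt{79}}{79} \approx -5.5129$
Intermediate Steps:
$\frac{r}{\sqrt{\left(-140 - 242\right) + 461}} = - \frac{49}{\sqrt{\left(-140 - 242\right) + 461}} = - \frac{49}{\sqrt{-382 + 461}} = - \frac{49}{\sqrt{79}} = - 49 \frac{\sqrt{79}}{79} = - \frac{49 \sqrt{79}}{79}$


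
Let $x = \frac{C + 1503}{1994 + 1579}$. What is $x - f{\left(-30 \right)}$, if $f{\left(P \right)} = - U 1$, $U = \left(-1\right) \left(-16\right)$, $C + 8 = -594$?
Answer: $\frac{58069}{3573} \approx 16.252$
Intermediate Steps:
$C = -602$ ($C = -8 - 594 = -602$)
$U = 16$
$f{\left(P \right)} = -16$ ($f{\left(P \right)} = \left(-1\right) 16 \cdot 1 = \left(-16\right) 1 = -16$)
$x = \frac{901}{3573}$ ($x = \frac{-602 + 1503}{1994 + 1579} = \frac{901}{3573} \approx 0.25217$)
$x - f{\left(-30 \right)} = \frac{901}{3573} - -16 = \frac{901}{3573} + 16 = \frac{58069}{3573}$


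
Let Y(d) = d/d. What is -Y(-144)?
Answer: -1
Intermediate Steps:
Y(d) = 1
-Y(-144) = -1*1 = -1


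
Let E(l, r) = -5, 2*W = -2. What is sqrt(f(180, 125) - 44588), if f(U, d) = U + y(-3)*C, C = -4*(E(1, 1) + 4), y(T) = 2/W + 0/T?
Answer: 8*I*sqrt(694) ≈ 210.75*I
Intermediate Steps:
W = -1 (W = (1/2)*(-2) = -1)
y(T) = -2 (y(T) = 2/(-1) + 0/T = 2*(-1) + 0 = -2 + 0 = -2)
C = 4 (C = -4*(-5 + 4) = -4*(-1) = 4)
f(U, d) = -8 + U (f(U, d) = U - 2*4 = U - 8 = -8 + U)
sqrt(f(180, 125) - 44588) = sqrt((-8 + 180) - 44588) = sqrt(172 - 44588) = sqrt(-44416) = 8*I*sqrt(694)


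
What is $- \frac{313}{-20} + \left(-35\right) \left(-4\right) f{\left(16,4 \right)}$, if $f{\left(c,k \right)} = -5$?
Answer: $- \frac{13687}{20} \approx -684.35$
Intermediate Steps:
$- \frac{313}{-20} + \left(-35\right) \left(-4\right) f{\left(16,4 \right)} = - \frac{313}{-20} + \left(-35\right) \left(-4\right) \left(-5\right) = \left(-313\right) \left(- \frac{1}{20}\right) + 140 \left(-5\right) = \frac{313}{20} - 700 = - \frac{13687}{20}$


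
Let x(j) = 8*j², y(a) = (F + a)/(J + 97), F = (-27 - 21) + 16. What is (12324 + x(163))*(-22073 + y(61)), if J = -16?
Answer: -402052202384/81 ≈ -4.9636e+9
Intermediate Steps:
F = -32 (F = -48 + 16 = -32)
y(a) = -32/81 + a/81 (y(a) = (-32 + a)/(-16 + 97) = (-32 + a)/81 = (-32 + a)*(1/81) = -32/81 + a/81)
(12324 + x(163))*(-22073 + y(61)) = (12324 + 8*163²)*(-22073 + (-32/81 + (1/81)*61)) = (12324 + 8*26569)*(-22073 + (-32/81 + 61/81)) = (12324 + 212552)*(-22073 + 29/81) = 224876*(-1787884/81) = -402052202384/81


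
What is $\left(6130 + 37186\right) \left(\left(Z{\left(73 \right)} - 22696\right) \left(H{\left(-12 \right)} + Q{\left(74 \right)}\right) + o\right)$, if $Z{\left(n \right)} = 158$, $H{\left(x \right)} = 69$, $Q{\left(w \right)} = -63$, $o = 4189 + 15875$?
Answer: $-4988443824$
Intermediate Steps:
$o = 20064$
$\left(6130 + 37186\right) \left(\left(Z{\left(73 \right)} - 22696\right) \left(H{\left(-12 \right)} + Q{\left(74 \right)}\right) + o\right) = \left(6130 + 37186\right) \left(\left(158 - 22696\right) \left(69 - 63\right) + 20064\right) = 43316 \left(\left(-22538\right) 6 + 20064\right) = 43316 \left(-135228 + 20064\right) = 43316 \left(-115164\right) = -4988443824$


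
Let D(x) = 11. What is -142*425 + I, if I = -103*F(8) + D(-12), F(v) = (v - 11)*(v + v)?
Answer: -55395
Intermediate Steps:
F(v) = 2*v*(-11 + v) (F(v) = (-11 + v)*(2*v) = 2*v*(-11 + v))
I = 4955 (I = -206*8*(-11 + 8) + 11 = -206*8*(-3) + 11 = -103*(-48) + 11 = 4944 + 11 = 4955)
-142*425 + I = -142*425 + 4955 = -60350 + 4955 = -55395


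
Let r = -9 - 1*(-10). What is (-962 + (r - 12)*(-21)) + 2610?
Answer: 1879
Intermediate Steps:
r = 1 (r = -9 + 10 = 1)
(-962 + (r - 12)*(-21)) + 2610 = (-962 + (1 - 12)*(-21)) + 2610 = (-962 - 11*(-21)) + 2610 = (-962 + 231) + 2610 = -731 + 2610 = 1879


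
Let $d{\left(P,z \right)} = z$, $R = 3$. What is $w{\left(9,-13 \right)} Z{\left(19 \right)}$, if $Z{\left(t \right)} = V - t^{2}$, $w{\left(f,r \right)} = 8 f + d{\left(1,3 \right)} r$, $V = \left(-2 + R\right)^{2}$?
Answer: $-11880$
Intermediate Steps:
$V = 1$ ($V = \left(-2 + 3\right)^{2} = 1^{2} = 1$)
$w{\left(f,r \right)} = 3 r + 8 f$ ($w{\left(f,r \right)} = 8 f + 3 r = 3 r + 8 f$)
$Z{\left(t \right)} = 1 - t^{2}$
$w{\left(9,-13 \right)} Z{\left(19 \right)} = \left(3 \left(-13\right) + 8 \cdot 9\right) \left(1 - 19^{2}\right) = \left(-39 + 72\right) \left(1 - 361\right) = 33 \left(1 - 361\right) = 33 \left(-360\right) = -11880$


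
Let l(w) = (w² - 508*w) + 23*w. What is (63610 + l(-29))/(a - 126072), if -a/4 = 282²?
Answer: -2181/12338 ≈ -0.17677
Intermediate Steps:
l(w) = w² - 485*w
a = -318096 (a = -4*282² = -4*79524 = -318096)
(63610 + l(-29))/(a - 126072) = (63610 - 29*(-485 - 29))/(-318096 - 126072) = (63610 - 29*(-514))/(-444168) = (63610 + 14906)*(-1/444168) = 78516*(-1/444168) = -2181/12338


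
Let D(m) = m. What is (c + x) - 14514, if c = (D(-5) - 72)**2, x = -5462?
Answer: -14047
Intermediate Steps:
c = 5929 (c = (-5 - 72)**2 = (-77)**2 = 5929)
(c + x) - 14514 = (5929 - 5462) - 14514 = 467 - 14514 = -14047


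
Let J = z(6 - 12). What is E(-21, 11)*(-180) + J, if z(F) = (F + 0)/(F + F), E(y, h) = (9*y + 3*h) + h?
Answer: 52201/2 ≈ 26101.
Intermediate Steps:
E(y, h) = 4*h + 9*y (E(y, h) = (3*h + 9*y) + h = 4*h + 9*y)
z(F) = ½ (z(F) = F/((2*F)) = F*(1/(2*F)) = ½)
J = ½ ≈ 0.50000
E(-21, 11)*(-180) + J = (4*11 + 9*(-21))*(-180) + ½ = (44 - 189)*(-180) + ½ = -145*(-180) + ½ = 26100 + ½ = 52201/2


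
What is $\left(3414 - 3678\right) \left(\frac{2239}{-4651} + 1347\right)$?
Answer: $- \frac{1653341712}{4651} \approx -3.5548 \cdot 10^{5}$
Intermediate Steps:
$\left(3414 - 3678\right) \left(\frac{2239}{-4651} + 1347\right) = - 264 \left(2239 \left(- \frac{1}{4651}\right) + 1347\right) = - 264 \left(- \frac{2239}{4651} + 1347\right) = \left(-264\right) \frac{6262658}{4651} = - \frac{1653341712}{4651}$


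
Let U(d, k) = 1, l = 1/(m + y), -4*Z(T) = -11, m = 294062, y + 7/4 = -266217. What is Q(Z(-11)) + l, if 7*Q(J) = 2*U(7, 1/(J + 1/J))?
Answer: 222774/779611 ≈ 0.28575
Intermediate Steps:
y = -1064875/4 (y = -7/4 - 266217 = -1064875/4 ≈ -2.6622e+5)
Z(T) = 11/4 (Z(T) = -1/4*(-11) = 11/4)
l = 4/111373 (l = 1/(294062 - 1064875/4) = 1/(111373/4) = 4/111373 ≈ 3.5915e-5)
Q(J) = 2/7 (Q(J) = (2*1)/7 = (1/7)*2 = 2/7)
Q(Z(-11)) + l = 2/7 + 4/111373 = 222774/779611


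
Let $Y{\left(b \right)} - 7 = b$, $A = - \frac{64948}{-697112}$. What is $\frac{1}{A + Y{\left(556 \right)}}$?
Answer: $\frac{13406}{7548827} \approx 0.0017759$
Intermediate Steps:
$A = \frac{1249}{13406}$ ($A = \left(-64948\right) \left(- \frac{1}{697112}\right) = \frac{1249}{13406} \approx 0.093167$)
$Y{\left(b \right)} = 7 + b$
$\frac{1}{A + Y{\left(556 \right)}} = \frac{1}{\frac{1249}{13406} + \left(7 + 556\right)} = \frac{1}{\frac{1249}{13406} + 563} = \frac{1}{\frac{7548827}{13406}} = \frac{13406}{7548827}$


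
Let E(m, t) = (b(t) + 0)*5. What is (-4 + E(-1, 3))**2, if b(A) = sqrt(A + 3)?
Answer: 166 - 40*sqrt(6) ≈ 68.020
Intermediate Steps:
b(A) = sqrt(3 + A)
E(m, t) = 5*sqrt(3 + t) (E(m, t) = (sqrt(3 + t) + 0)*5 = sqrt(3 + t)*5 = 5*sqrt(3 + t))
(-4 + E(-1, 3))**2 = (-4 + 5*sqrt(3 + 3))**2 = (-4 + 5*sqrt(6))**2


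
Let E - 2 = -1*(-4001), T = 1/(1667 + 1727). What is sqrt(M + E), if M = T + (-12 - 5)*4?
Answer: 7*sqrt(925065246)/3394 ≈ 62.730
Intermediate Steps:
T = 1/3394 ≈ 0.00029464
M = -230791/3394 (M = 1/3394 + (-12 - 5)*4 = 1/3394 - 17*4 = 1/3394 - 68 = -230791/3394 ≈ -68.000)
E = 4003 (E = 2 - 1*(-4001) = 2 + 4001 = 4003)
sqrt(M + E) = sqrt(-230791/3394 + 4003) = sqrt(13355391/3394) = 7*sqrt(925065246)/3394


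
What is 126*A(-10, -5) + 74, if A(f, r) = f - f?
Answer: 74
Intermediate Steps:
A(f, r) = 0
126*A(-10, -5) + 74 = 126*0 + 74 = 0 + 74 = 74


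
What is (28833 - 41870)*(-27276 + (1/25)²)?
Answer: 222248244463/625 ≈ 3.5560e+8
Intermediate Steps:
(28833 - 41870)*(-27276 + (1/25)²) = -13037*(-27276 + (1/25)²) = -13037*(-27276 + 1/625) = -13037*(-17047499/625) = 222248244463/625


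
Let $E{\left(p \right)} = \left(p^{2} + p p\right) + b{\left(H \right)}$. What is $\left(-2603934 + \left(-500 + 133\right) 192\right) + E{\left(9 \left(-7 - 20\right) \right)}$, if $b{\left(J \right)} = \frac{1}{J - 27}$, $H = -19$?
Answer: $- \frac{117589801}{46} \approx -2.5563 \cdot 10^{6}$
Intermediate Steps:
$b{\left(J \right)} = \frac{1}{-27 + J}$
$E{\left(p \right)} = - \frac{1}{46} + 2 p^{2}$ ($E{\left(p \right)} = \left(p^{2} + p p\right) + \frac{1}{-27 - 19} = \left(p^{2} + p^{2}\right) + \frac{1}{-46} = 2 p^{2} - \frac{1}{46} = - \frac{1}{46} + 2 p^{2}$)
$\left(-2603934 + \left(-500 + 133\right) 192\right) + E{\left(9 \left(-7 - 20\right) \right)} = \left(-2603934 + \left(-500 + 133\right) 192\right) - \left(\frac{1}{46} - 2 \left(9 \left(-7 - 20\right)\right)^{2}\right) = \left(-2603934 - 70464\right) - \left(\frac{1}{46} - 2 \left(9 \left(-27\right)\right)^{2}\right) = \left(-2603934 - 70464\right) - \left(\frac{1}{46} - 2 \left(-243\right)^{2}\right) = -2674398 + \left(- \frac{1}{46} + 2 \cdot 59049\right) = -2674398 + \left(- \frac{1}{46} + 118098\right) = -2674398 + \frac{5432507}{46} = - \frac{117589801}{46}$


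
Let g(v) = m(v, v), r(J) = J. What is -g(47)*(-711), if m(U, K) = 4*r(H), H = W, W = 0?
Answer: 0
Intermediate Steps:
H = 0
m(U, K) = 0 (m(U, K) = 4*0 = 0)
g(v) = 0
-g(47)*(-711) = -0*(-711) = -1*0 = 0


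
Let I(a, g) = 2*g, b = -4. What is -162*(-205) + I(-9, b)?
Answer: 33202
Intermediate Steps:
-162*(-205) + I(-9, b) = -162*(-205) + 2*(-4) = 33210 - 8 = 33202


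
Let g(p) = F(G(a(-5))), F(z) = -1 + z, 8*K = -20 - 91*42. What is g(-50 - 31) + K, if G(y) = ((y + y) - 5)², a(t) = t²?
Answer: 6175/4 ≈ 1543.8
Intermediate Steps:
K = -1921/4 (K = (-20 - 91*42)/8 = (-20 - 3822)/8 = (⅛)*(-3842) = -1921/4 ≈ -480.25)
G(y) = (-5 + 2*y)² (G(y) = (2*y - 5)² = (-5 + 2*y)²)
g(p) = 2024 (g(p) = -1 + (-5 + 2*(-5)²)² = -1 + (-5 + 2*25)² = -1 + (-5 + 50)² = -1 + 45² = -1 + 2025 = 2024)
g(-50 - 31) + K = 2024 - 1921/4 = 6175/4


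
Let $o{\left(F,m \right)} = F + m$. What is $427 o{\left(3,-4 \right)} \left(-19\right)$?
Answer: $8113$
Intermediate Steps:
$427 o{\left(3,-4 \right)} \left(-19\right) = 427 \left(3 - 4\right) \left(-19\right) = 427 \left(\left(-1\right) \left(-19\right)\right) = 427 \cdot 19 = 8113$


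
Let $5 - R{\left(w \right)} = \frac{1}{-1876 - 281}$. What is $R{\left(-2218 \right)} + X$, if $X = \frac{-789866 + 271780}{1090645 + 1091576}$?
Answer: $\frac{7473308068}{1569016899} \approx 4.7631$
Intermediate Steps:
$R{\left(w \right)} = \frac{10786}{2157}$ ($R{\left(w \right)} = 5 - \frac{1}{-1876 - 281} = 5 - \frac{1}{-2157} = 5 - - \frac{1}{2157} = 5 + \frac{1}{2157} = \frac{10786}{2157}$)
$X = - \frac{518086}{2182221} \approx -0.23741$
$R{\left(-2218 \right)} + X = \frac{10786}{2157} - \frac{518086}{2182221} = \frac{7473308068}{1569016899}$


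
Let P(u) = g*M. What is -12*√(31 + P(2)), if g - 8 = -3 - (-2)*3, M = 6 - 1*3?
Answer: -96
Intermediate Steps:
M = 3 (M = 6 - 3 = 3)
g = 11 (g = 8 + (-3 - (-2)*3) = 8 + (-3 - 2*(-3)) = 8 + (-3 + 6) = 8 + 3 = 11)
P(u) = 33 (P(u) = 11*3 = 33)
-12*√(31 + P(2)) = -12*√(31 + 33) = -12*√64 = -12*8 = -96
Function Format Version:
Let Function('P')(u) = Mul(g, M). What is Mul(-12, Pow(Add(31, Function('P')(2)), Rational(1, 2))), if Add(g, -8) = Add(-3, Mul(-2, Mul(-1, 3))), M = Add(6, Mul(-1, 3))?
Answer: -96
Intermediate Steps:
M = 3 (M = Add(6, -3) = 3)
g = 11 (g = Add(8, Add(-3, Mul(-2, Mul(-1, 3)))) = Add(8, Add(-3, Mul(-2, -3))) = Add(8, Add(-3, 6)) = Add(8, 3) = 11)
Function('P')(u) = 33 (Function('P')(u) = Mul(11, 3) = 33)
Mul(-12, Pow(Add(31, Function('P')(2)), Rational(1, 2))) = Mul(-12, Pow(Add(31, 33), Rational(1, 2))) = Mul(-12, Pow(64, Rational(1, 2))) = Mul(-12, 8) = -96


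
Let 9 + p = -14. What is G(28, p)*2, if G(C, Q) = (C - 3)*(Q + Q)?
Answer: -2300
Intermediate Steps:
p = -23 (p = -9 - 14 = -23)
G(C, Q) = 2*Q*(-3 + C) (G(C, Q) = (-3 + C)*(2*Q) = 2*Q*(-3 + C))
G(28, p)*2 = (2*(-23)*(-3 + 28))*2 = (2*(-23)*25)*2 = -1150*2 = -2300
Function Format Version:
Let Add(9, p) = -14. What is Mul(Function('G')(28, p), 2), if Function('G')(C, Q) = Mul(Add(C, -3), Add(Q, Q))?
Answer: -2300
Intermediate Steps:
p = -23 (p = Add(-9, -14) = -23)
Function('G')(C, Q) = Mul(2, Q, Add(-3, C)) (Function('G')(C, Q) = Mul(Add(-3, C), Mul(2, Q)) = Mul(2, Q, Add(-3, C)))
Mul(Function('G')(28, p), 2) = Mul(Mul(2, -23, Add(-3, 28)), 2) = Mul(Mul(2, -23, 25), 2) = Mul(-1150, 2) = -2300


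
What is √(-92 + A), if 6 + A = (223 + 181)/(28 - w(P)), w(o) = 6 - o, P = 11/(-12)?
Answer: I*√5046338/253 ≈ 8.8791*I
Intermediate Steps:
P = -11/12 (P = 11*(-1/12) = -11/12 ≈ -0.91667)
A = 3330/253 (A = -6 + (223 + 181)/(28 - (6 - 1*(-11/12))) = -6 + 404/(28 - (6 + 11/12)) = -6 + 404/(28 - 1*83/12) = -6 + 404/(28 - 83/12) = -6 + 404/(253/12) = -6 + 404*(12/253) = -6 + 4848/253 = 3330/253 ≈ 13.162)
√(-92 + A) = √(-92 + 3330/253) = √(-19946/253) = I*√5046338/253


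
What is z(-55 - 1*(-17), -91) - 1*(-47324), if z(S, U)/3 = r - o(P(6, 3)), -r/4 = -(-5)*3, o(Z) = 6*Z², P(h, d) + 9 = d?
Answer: 46496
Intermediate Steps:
P(h, d) = -9 + d
r = -60 (r = -(-4)*(-5*3) = -(-4)*(-15) = -4*15 = -60)
z(S, U) = -828 (z(S, U) = 3*(-60 - 6*(-9 + 3)²) = 3*(-60 - 6*(-6)²) = 3*(-60 - 6*36) = 3*(-60 - 1*216) = 3*(-60 - 216) = 3*(-276) = -828)
z(-55 - 1*(-17), -91) - 1*(-47324) = -828 - 1*(-47324) = -828 + 47324 = 46496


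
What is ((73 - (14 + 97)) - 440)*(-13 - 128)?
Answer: 67398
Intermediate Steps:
((73 - (14 + 97)) - 440)*(-13 - 128) = ((73 - 1*111) - 440)*(-141) = ((73 - 111) - 440)*(-141) = (-38 - 440)*(-141) = -478*(-141) = 67398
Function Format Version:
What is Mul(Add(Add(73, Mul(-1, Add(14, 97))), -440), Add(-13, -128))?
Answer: 67398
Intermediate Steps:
Mul(Add(Add(73, Mul(-1, Add(14, 97))), -440), Add(-13, -128)) = Mul(Add(Add(73, Mul(-1, 111)), -440), -141) = Mul(Add(Add(73, -111), -440), -141) = Mul(Add(-38, -440), -141) = Mul(-478, -141) = 67398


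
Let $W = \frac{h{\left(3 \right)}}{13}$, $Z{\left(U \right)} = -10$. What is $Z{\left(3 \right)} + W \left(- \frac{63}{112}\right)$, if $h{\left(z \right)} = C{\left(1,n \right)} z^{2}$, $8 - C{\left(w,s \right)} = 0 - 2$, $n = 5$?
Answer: $- \frac{1445}{104} \approx -13.894$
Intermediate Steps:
$C{\left(w,s \right)} = 10$ ($C{\left(w,s \right)} = 8 - \left(0 - 2\right) = 8 - -2 = 8 + 2 = 10$)
$h{\left(z \right)} = 10 z^{2}$
$W = \frac{90}{13}$ ($W = \frac{10 \cdot 3^{2}}{13} = 10 \cdot 9 \cdot \frac{1}{13} = 90 \cdot \frac{1}{13} = \frac{90}{13} \approx 6.9231$)
$Z{\left(3 \right)} + W \left(- \frac{63}{112}\right) = -10 + \frac{90 \left(- \frac{63}{112}\right)}{13} = -10 + \frac{90 \left(\left(-63\right) \frac{1}{112}\right)}{13} = -10 + \frac{90}{13} \left(- \frac{9}{16}\right) = -10 - \frac{405}{104} = - \frac{1445}{104}$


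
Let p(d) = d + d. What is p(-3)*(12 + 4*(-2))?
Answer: -24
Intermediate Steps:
p(d) = 2*d
p(-3)*(12 + 4*(-2)) = (2*(-3))*(12 + 4*(-2)) = -6*(12 - 8) = -6*4 = -24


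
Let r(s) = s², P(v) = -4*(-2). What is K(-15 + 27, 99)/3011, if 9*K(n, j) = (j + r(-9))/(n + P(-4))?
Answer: 1/3011 ≈ 0.00033212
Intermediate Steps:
P(v) = 8
K(n, j) = (81 + j)/(9*(8 + n)) (K(n, j) = ((j + (-9)²)/(n + 8))/9 = ((j + 81)/(8 + n))/9 = ((81 + j)/(8 + n))/9 = (81 + j)/(9*(8 + n)))
K(-15 + 27, 99)/3011 = ((81 + 99)/(9*(8 + (-15 + 27))))/3011 = ((⅑)*180/(8 + 12))*(1/3011) = ((⅑)*180/20)*(1/3011) = ((⅑)*(1/20)*180)*(1/3011) = 1*(1/3011) = 1/3011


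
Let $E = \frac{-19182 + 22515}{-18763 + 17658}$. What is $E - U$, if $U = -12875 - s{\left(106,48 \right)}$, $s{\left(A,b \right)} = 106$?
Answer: $\frac{14340672}{1105} \approx 12978.0$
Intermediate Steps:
$E = - \frac{3333}{1105}$ ($E = \frac{3333}{-1105} = 3333 \left(- \frac{1}{1105}\right) = - \frac{3333}{1105} \approx -3.0163$)
$U = -12981$ ($U = -12875 - 106 = -12981$)
$E - U = - \frac{3333}{1105} - -12981 = - \frac{3333}{1105} + 12981 = \frac{14340672}{1105}$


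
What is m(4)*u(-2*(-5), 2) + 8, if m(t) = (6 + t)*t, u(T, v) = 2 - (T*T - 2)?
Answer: -3832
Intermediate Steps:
u(T, v) = 4 - T**2 (u(T, v) = 2 - (T**2 - 2) = 2 - (-2 + T**2) = 2 + (2 - T**2) = 4 - T**2)
m(t) = t*(6 + t)
m(4)*u(-2*(-5), 2) + 8 = (4*(6 + 4))*(4 - (-2*(-5))**2) + 8 = (4*10)*(4 - 1*10**2) + 8 = 40*(4 - 1*100) + 8 = 40*(4 - 100) + 8 = 40*(-96) + 8 = -3840 + 8 = -3832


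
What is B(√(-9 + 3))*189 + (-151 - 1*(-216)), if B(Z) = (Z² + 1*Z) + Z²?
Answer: -2203 + 189*I*√6 ≈ -2203.0 + 462.95*I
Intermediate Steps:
B(Z) = Z + 2*Z² (B(Z) = (Z² + Z) + Z² = (Z + Z²) + Z² = Z + 2*Z²)
B(√(-9 + 3))*189 + (-151 - 1*(-216)) = (√(-9 + 3)*(1 + 2*√(-9 + 3)))*189 + (-151 - 1*(-216)) = (√(-6)*(1 + 2*√(-6)))*189 + (-151 + 216) = ((I*√6)*(1 + 2*(I*√6)))*189 + 65 = ((I*√6)*(1 + 2*I*√6))*189 + 65 = (I*√6*(1 + 2*I*√6))*189 + 65 = 189*I*√6*(1 + 2*I*√6) + 65 = 65 + 189*I*√6*(1 + 2*I*√6)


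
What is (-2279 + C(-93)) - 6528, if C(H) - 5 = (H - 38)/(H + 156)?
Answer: -554657/63 ≈ -8804.1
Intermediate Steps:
C(H) = 5 + (-38 + H)/(156 + H) (C(H) = 5 + (H - 38)/(H + 156) = 5 + (-38 + H)/(156 + H))
(-2279 + C(-93)) - 6528 = (-2279 + 2*(371 + 3*(-93))/(156 - 93)) - 6528 = (-2279 + 2*(371 - 279)/63) - 6528 = (-2279 + 2*(1/63)*92) - 6528 = (-2279 + 184/63) - 6528 = -143393/63 - 6528 = -554657/63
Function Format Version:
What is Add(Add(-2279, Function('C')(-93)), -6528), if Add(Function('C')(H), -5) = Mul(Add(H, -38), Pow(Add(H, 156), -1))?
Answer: Rational(-554657, 63) ≈ -8804.1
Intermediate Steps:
Function('C')(H) = Add(5, Mul(Pow(Add(156, H), -1), Add(-38, H))) (Function('C')(H) = Add(5, Mul(Add(H, -38), Pow(Add(H, 156), -1))) = Add(5, Mul(Add(-38, H), Pow(Add(156, H), -1))) = Add(5, Mul(Pow(Add(156, H), -1), Add(-38, H))))
Add(Add(-2279, Function('C')(-93)), -6528) = Add(Add(-2279, Mul(2, Pow(Add(156, -93), -1), Add(371, Mul(3, -93)))), -6528) = Add(Add(-2279, Mul(2, Pow(63, -1), Add(371, -279))), -6528) = Add(Add(-2279, Mul(2, Rational(1, 63), 92)), -6528) = Add(Add(-2279, Rational(184, 63)), -6528) = Add(Rational(-143393, 63), -6528) = Rational(-554657, 63)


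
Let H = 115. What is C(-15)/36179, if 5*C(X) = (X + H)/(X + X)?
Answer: -2/108537 ≈ -1.8427e-5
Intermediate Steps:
C(X) = (115 + X)/(10*X) (C(X) = ((X + 115)/(X + X))/5 = ((115 + X)/((2*X)))/5 = ((115 + X)*(1/(2*X)))/5 = ((115 + X)/(2*X))/5 = (115 + X)/(10*X))
C(-15)/36179 = ((1/10)*(115 - 15)/(-15))/36179 = ((1/10)*(-1/15)*100)*(1/36179) = -2/3*1/36179 = -2/108537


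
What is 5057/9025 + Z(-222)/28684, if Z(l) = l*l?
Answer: 147460772/64718275 ≈ 2.2785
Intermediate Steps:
Z(l) = l²
5057/9025 + Z(-222)/28684 = 5057/9025 + (-222)²/28684 = 5057*(1/9025) + 49284*(1/28684) = 5057/9025 + 12321/7171 = 147460772/64718275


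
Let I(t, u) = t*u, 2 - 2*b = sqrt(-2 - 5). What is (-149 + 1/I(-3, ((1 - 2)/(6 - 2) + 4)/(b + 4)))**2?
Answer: 15075199/675 - 1076*I*sqrt(7)/81 ≈ 22334.0 - 35.146*I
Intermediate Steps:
b = 1 - I*sqrt(7)/2 (b = 1 - sqrt(-2 - 5)/2 = 1 - I*sqrt(7)/2 ≈ 1.0 - 1.3229*I)
(-149 + 1/I(-3, ((1 - 2)/(6 - 2) + 4)/(b + 4)))**2 = (-149 + 1/(-3*((1 - 2)/(6 - 2) + 4)/((1 - I*sqrt(7)/2) + 4)))**2 = (-149 + 1/(-3*(-1/4 + 4)/(5 - I*sqrt(7)/2)))**2 = (-149 + 1/(-45/(4*(5 - I*sqrt(7)/2))))**2 = (-149 + (-4/9 + 2*I*sqrt(7)/45))**2 = (-1345/9 + 2*I*sqrt(7)/45)**2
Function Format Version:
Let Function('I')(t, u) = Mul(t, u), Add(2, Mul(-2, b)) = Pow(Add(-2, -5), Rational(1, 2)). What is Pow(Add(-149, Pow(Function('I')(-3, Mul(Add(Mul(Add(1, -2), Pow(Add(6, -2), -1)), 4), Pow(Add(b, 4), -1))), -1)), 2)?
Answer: Add(Rational(15075199, 675), Mul(Rational(-1076, 81), I, Pow(7, Rational(1, 2)))) ≈ Add(22334., Mul(-35.146, I))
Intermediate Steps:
b = Add(1, Mul(Rational(-1, 2), I, Pow(7, Rational(1, 2)))) (b = Add(1, Mul(Rational(-1, 2), Pow(Add(-2, -5), Rational(1, 2)))) = Add(1, Mul(Rational(-1, 2), Pow(-7, Rational(1, 2)))) = Add(1, Mul(Rational(-1, 2), Mul(I, Pow(7, Rational(1, 2))))) = Add(1, Mul(Rational(-1, 2), I, Pow(7, Rational(1, 2)))) ≈ Add(1.0000, Mul(-1.3229, I)))
Pow(Add(-149, Pow(Function('I')(-3, Mul(Add(Mul(Add(1, -2), Pow(Add(6, -2), -1)), 4), Pow(Add(b, 4), -1))), -1)), 2) = Pow(Add(-149, Pow(Mul(-3, Mul(Add(Mul(Add(1, -2), Pow(Add(6, -2), -1)), 4), Pow(Add(Add(1, Mul(Rational(-1, 2), I, Pow(7, Rational(1, 2)))), 4), -1))), -1)), 2) = Pow(Add(-149, Pow(Mul(-3, Mul(Add(Mul(-1, Pow(4, -1)), 4), Pow(Add(5, Mul(Rational(-1, 2), I, Pow(7, Rational(1, 2)))), -1))), -1)), 2) = Pow(Add(-149, Pow(Mul(-3, Mul(Add(Mul(-1, Rational(1, 4)), 4), Pow(Add(5, Mul(Rational(-1, 2), I, Pow(7, Rational(1, 2)))), -1))), -1)), 2) = Pow(Add(-149, Pow(Mul(-3, Mul(Add(Rational(-1, 4), 4), Pow(Add(5, Mul(Rational(-1, 2), I, Pow(7, Rational(1, 2)))), -1))), -1)), 2) = Pow(Add(-149, Pow(Mul(-3, Mul(Rational(15, 4), Pow(Add(5, Mul(Rational(-1, 2), I, Pow(7, Rational(1, 2)))), -1))), -1)), 2) = Pow(Add(-149, Pow(Mul(Rational(-45, 4), Pow(Add(5, Mul(Rational(-1, 2), I, Pow(7, Rational(1, 2)))), -1)), -1)), 2) = Pow(Add(-149, Add(Rational(-4, 9), Mul(Rational(2, 45), I, Pow(7, Rational(1, 2))))), 2) = Pow(Add(Rational(-1345, 9), Mul(Rational(2, 45), I, Pow(7, Rational(1, 2)))), 2)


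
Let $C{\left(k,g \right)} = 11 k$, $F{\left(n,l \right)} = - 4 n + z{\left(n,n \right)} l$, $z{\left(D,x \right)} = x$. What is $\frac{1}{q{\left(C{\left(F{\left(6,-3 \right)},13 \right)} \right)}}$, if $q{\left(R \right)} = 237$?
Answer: $\frac{1}{237} \approx 0.0042194$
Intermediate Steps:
$F{\left(n,l \right)} = - 4 n + l n$ ($F{\left(n,l \right)} = - 4 n + n l = - 4 n + l n$)
$\frac{1}{q{\left(C{\left(F{\left(6,-3 \right)},13 \right)} \right)}} = \frac{1}{237}$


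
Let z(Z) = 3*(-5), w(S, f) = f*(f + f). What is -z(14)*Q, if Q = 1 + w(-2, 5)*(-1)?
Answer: -735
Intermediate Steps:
w(S, f) = 2*f**2 (w(S, f) = f*(2*f) = 2*f**2)
z(Z) = -15
Q = -49 (Q = 1 + (2*5**2)*(-1) = 1 + (2*25)*(-1) = 1 + 50*(-1) = 1 - 50 = -49)
-z(14)*Q = -(-15)*(-49) = -1*735 = -735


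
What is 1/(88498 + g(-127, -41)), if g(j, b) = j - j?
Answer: 1/88498 ≈ 1.1300e-5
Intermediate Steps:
g(j, b) = 0
1/(88498 + g(-127, -41)) = 1/(88498 + 0) = 1/88498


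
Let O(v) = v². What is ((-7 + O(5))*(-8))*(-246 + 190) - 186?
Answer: 7878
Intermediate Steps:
((-7 + O(5))*(-8))*(-246 + 190) - 186 = ((-7 + 5²)*(-8))*(-246 + 190) - 186 = ((-7 + 25)*(-8))*(-56) - 186 = (18*(-8))*(-56) - 186 = -144*(-56) - 186 = 8064 - 186 = 7878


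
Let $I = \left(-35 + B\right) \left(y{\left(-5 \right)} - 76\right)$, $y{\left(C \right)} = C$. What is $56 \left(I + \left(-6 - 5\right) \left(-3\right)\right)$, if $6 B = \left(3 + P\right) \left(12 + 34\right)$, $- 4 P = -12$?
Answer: $-48048$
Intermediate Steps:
$P = 3$ ($P = \left(- \frac{1}{4}\right) \left(-12\right) = 3$)
$B = 46$ ($B = \frac{\left(3 + 3\right) \left(12 + 34\right)}{6} = \frac{6 \cdot 46}{6} = \frac{1}{6} \cdot 276 = 46$)
$I = -891$ ($I = \left(-35 + 46\right) \left(-5 - 76\right) = 11 \left(-81\right) = -891$)
$56 \left(I + \left(-6 - 5\right) \left(-3\right)\right) = 56 \left(-891 + \left(-6 - 5\right) \left(-3\right)\right) = 56 \left(-891 - -33\right) = 56 \left(-891 + 33\right) = 56 \left(-858\right) = -48048$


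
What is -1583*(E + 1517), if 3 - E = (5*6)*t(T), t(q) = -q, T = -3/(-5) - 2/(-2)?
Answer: -2482144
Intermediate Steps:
T = 8/5 (T = -3*(-⅕) - 2*(-½) = ⅗ + 1 = 8/5 ≈ 1.6000)
E = 51 (E = 3 - 5*6*(-1*8/5) = 3 - 30*(-8)/5 = 3 - 1*(-48) = 3 + 48 = 51)
-1583*(E + 1517) = -1583*(51 + 1517) = -1583*1568 = -2482144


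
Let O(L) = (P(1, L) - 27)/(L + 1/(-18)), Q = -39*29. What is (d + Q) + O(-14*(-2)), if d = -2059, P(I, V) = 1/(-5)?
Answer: -8025298/2515 ≈ -3191.0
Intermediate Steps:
Q = -1131
P(I, V) = -⅕
O(L) = -136/(5*(-1/18 + L)) (O(L) = (-⅕ - 27)/(L + 1/(-18)) = -136/(5*(L - 1/18)) = -136/(5*(-1/18 + L)))
(d + Q) + O(-14*(-2)) = (-2059 - 1131) - 2448/(-5 + 90*(-14*(-2))) = -3190 - 2448/(-5 + 90*28) = -3190 - 2448/(-5 + 2520) = -3190 - 2448/2515 = -8025298/2515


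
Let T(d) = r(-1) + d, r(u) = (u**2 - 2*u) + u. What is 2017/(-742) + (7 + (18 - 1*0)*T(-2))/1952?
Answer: -1965995/724192 ≈ -2.7147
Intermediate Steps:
r(u) = u**2 - u
T(d) = 2 + d (T(d) = -(-1 - 1) + d = -1*(-2) + d = 2 + d)
2017/(-742) + (7 + (18 - 1*0)*T(-2))/1952 = 2017/(-742) + (7 + (18 - 1*0)*(2 - 2))/1952 = 2017*(-1/742) + (7 + (18 + 0)*0)*(1/1952) = -2017/742 + (7 + 18*0)*(1/1952) = -2017/742 + (7 + 0)*(1/1952) = -2017/742 + 7*(1/1952) = -2017/742 + 7/1952 = -1965995/724192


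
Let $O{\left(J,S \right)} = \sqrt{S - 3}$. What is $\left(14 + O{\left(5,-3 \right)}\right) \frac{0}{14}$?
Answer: $0$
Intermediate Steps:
$O{\left(J,S \right)} = \sqrt{-3 + S}$
$\left(14 + O{\left(5,-3 \right)}\right) \frac{0}{14} = \left(14 + \sqrt{-3 - 3}\right) \frac{0}{14} = \left(14 + \sqrt{-6}\right) 0 \cdot \frac{1}{14} = \left(14 + i \sqrt{6}\right) 0 = 0$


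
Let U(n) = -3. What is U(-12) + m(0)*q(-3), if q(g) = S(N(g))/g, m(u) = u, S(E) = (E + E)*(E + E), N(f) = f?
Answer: -3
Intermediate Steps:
S(E) = 4*E**2 (S(E) = (2*E)*(2*E) = 4*E**2)
q(g) = 4*g (q(g) = (4*g**2)/g = 4*g)
U(-12) + m(0)*q(-3) = -3 + 0*(4*(-3)) = -3 + 0*(-12) = -3 + 0 = -3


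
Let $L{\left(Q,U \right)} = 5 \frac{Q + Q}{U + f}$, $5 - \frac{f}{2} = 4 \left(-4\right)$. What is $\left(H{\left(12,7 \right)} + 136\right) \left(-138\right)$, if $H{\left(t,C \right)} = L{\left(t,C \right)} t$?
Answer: $- \frac{1118352}{49} \approx -22824.0$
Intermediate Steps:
$f = 42$ ($f = 10 - 2 \cdot 4 \left(-4\right) = 10 - -32 = 10 + 32 = 42$)
$L{\left(Q,U \right)} = \frac{10 Q}{42 + U}$ ($L{\left(Q,U \right)} = 5 \frac{Q + Q}{U + 42} = 5 \frac{2 Q}{42 + U} = \frac{10 Q}{42 + U}$)
$H{\left(t,C \right)} = \frac{10 t^{2}}{42 + C}$ ($H{\left(t,C \right)} = \frac{10 t}{42 + C} t = \frac{10 t^{2}}{42 + C}$)
$\left(H{\left(12,7 \right)} + 136\right) \left(-138\right) = \left(\frac{10 \cdot 12^{2}}{42 + 7} + 136\right) \left(-138\right) = \left(10 \cdot 144 \cdot \frac{1}{49} + 136\right) \left(-138\right) = \left(\frac{1440}{49} + 136\right) \left(-138\right) = \frac{8104}{49} \left(-138\right) = - \frac{1118352}{49}$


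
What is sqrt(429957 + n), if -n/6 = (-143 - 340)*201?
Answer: 3*sqrt(112495) ≈ 1006.2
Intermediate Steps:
n = 582498 (n = -6*(-143 - 340)*201 = -(-2898)*201 = -6*(-97083) = 582498)
sqrt(429957 + n) = sqrt(429957 + 582498) = sqrt(1012455) = 3*sqrt(112495)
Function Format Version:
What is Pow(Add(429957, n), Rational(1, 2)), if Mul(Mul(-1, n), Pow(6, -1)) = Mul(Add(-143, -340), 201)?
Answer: Mul(3, Pow(112495, Rational(1, 2))) ≈ 1006.2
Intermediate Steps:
n = 582498 (n = Mul(-6, Mul(Add(-143, -340), 201)) = Mul(-6, Mul(-483, 201)) = Mul(-6, -97083) = 582498)
Pow(Add(429957, n), Rational(1, 2)) = Pow(Add(429957, 582498), Rational(1, 2)) = Pow(1012455, Rational(1, 2)) = Mul(3, Pow(112495, Rational(1, 2)))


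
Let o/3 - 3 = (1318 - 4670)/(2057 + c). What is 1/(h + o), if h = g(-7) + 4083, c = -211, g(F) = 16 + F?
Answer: 923/3780195 ≈ 0.00024417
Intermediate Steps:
h = 4092 (h = (16 - 7) + 4083 = 9 + 4083 = 4092)
o = 3279/923 (o = 9 + 3*((1318 - 4670)/(2057 - 211)) = 9 + 3*(-3352/1846) = 9 + 3*(-3352*1/1846) = 9 + 3*(-1676/923) = 9 - 5028/923 = 3279/923 ≈ 3.5525)
1/(h + o) = 1/(4092 + 3279/923) = 1/(3780195/923) = 923/3780195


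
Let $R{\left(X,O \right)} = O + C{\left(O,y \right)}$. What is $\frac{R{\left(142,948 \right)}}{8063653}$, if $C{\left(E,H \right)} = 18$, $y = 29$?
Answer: $\frac{966}{8063653} \approx 0.0001198$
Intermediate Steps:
$R{\left(X,O \right)} = 18 + O$ ($R{\left(X,O \right)} = O + 18 = 18 + O$)
$\frac{R{\left(142,948 \right)}}{8063653} = \frac{18 + 948}{8063653} = 966 \cdot \frac{1}{8063653} = \frac{966}{8063653}$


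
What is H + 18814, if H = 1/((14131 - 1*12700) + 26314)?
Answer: 521994431/27745 ≈ 18814.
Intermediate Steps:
H = 1/27745 (H = 1/((14131 - 12700) + 26314) = 1/(1431 + 26314) = 1/27745 ≈ 3.6043e-5)
H + 18814 = 1/27745 + 18814 = 521994431/27745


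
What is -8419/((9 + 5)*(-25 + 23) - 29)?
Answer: 8419/57 ≈ 147.70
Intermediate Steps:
-8419/((9 + 5)*(-25 + 23) - 29) = -8419/(14*(-2) - 29) = -8419/(-28 - 29) = -8419/(-57) = -8419*(-1/57) = 8419/57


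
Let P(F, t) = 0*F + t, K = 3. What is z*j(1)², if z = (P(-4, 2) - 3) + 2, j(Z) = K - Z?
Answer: 4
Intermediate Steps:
P(F, t) = t (P(F, t) = 0 + t = t)
j(Z) = 3 - Z
z = 1 (z = (2 - 3) + 2 = -1 + 2 = 1)
z*j(1)² = 1*(3 - 1*1)² = 1*(3 - 1)² = 1*2² = 1*4 = 4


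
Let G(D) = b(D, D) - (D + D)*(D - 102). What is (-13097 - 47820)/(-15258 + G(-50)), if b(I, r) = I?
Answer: 60917/30508 ≈ 1.9968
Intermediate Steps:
G(D) = D - 2*D*(-102 + D) (G(D) = D - (D + D)*(D - 102) = D - 2*D*(-102 + D))
(-13097 - 47820)/(-15258 + G(-50)) = (-13097 - 47820)/(-15258 - 50*(205 - 2*(-50))) = -60917/(-15258 - 50*(205 + 100)) = -60917/(-15258 - 50*305) = -60917/(-15258 - 15250) = -60917/(-30508) = -60917*(-1/30508) = 60917/30508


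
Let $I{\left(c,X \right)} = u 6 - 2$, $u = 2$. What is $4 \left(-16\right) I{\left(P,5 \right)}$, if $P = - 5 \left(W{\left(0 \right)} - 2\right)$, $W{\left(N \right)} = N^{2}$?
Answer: $-640$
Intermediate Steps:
$P = 10$ ($P = - 5 \left(0^{2} - 2\right) = - 5 \left(0 - 2\right) = \left(-5\right) \left(-2\right) = 10$)
$I{\left(c,X \right)} = 10$ ($I{\left(c,X \right)} = 2 \cdot 6 - 2 = 12 - 2 = 10$)
$4 \left(-16\right) I{\left(P,5 \right)} = 4 \left(-16\right) 10 = \left(-64\right) 10 = -640$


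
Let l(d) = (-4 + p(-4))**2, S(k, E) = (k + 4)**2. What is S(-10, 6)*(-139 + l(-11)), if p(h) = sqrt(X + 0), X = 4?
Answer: -4860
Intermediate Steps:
S(k, E) = (4 + k)**2
p(h) = 2 (p(h) = sqrt(4 + 0) = sqrt(4) = 2)
l(d) = 4 (l(d) = (-4 + 2)**2 = (-2)**2 = 4)
S(-10, 6)*(-139 + l(-11)) = (4 - 10)**2*(-139 + 4) = (-6)**2*(-135) = 36*(-135) = -4860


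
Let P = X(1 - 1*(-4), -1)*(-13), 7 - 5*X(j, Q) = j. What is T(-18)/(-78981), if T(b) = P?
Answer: 26/394905 ≈ 6.5839e-5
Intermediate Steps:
X(j, Q) = 7/5 - j/5
P = -26/5 (P = (7/5 - (1 - 1*(-4))/5)*(-13) = (7/5 - (1 + 4)/5)*(-13) = (7/5 - ⅕*5)*(-13) = (7/5 - 1)*(-13) = (⅖)*(-13) = -26/5 ≈ -5.2000)
T(b) = -26/5
T(-18)/(-78981) = -26/5/(-78981) = -26/5*(-1/78981) = 26/394905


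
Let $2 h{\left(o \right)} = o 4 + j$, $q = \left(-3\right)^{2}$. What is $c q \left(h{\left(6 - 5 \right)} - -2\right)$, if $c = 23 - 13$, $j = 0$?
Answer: $360$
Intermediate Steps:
$q = 9$
$h{\left(o \right)} = 2 o$ ($h{\left(o \right)} = \frac{o 4 + 0}{2} = \frac{4 o + 0}{2} = \frac{4 o}{2} = 2 o$)
$c = 10$
$c q \left(h{\left(6 - 5 \right)} - -2\right) = 10 \cdot 9 \left(2 \left(6 - 5\right) - -2\right) = 90 \left(2 \cdot 1 + 2\right) = 90 \left(2 + 2\right) = 90 \cdot 4 = 360$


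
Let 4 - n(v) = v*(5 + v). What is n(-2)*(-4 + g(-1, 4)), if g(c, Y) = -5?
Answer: -90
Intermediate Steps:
n(v) = 4 - v*(5 + v)
n(-2)*(-4 + g(-1, 4)) = (4 - 1*(-2)**2 - 5*(-2))*(-4 - 5) = (4 - 1*4 + 10)*(-9) = (4 - 4 + 10)*(-9) = 10*(-9) = -90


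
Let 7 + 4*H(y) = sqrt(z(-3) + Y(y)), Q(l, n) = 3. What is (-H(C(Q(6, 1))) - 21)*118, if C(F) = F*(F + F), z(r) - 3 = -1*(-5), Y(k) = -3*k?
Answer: -4543/2 - 59*I*sqrt(46)/2 ≈ -2271.5 - 200.08*I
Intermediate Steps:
z(r) = 8 (z(r) = 3 - 1*(-5) = 3 + 5 = 8)
C(F) = 2*F**2 (C(F) = F*(2*F) = 2*F**2)
H(y) = -7/4 + sqrt(8 - 3*y)/4
(-H(C(Q(6, 1))) - 21)*118 = (-(-7/4 + sqrt(8 - 6*3**2)/4) - 21)*118 = (-(-7/4 + sqrt(8 - 6*9)/4) - 21)*118 = (-(-7/4 + sqrt(8 - 3*18)/4) - 21)*118 = (-(-7/4 + sqrt(8 - 54)/4) - 21)*118 = (-(-7/4 + sqrt(-46)/4) - 21)*118 = (-(-7/4 + (I*sqrt(46))/4) - 21)*118 = (-(-7/4 + I*sqrt(46)/4) - 21)*118 = ((7/4 - I*sqrt(46)/4) - 21)*118 = (-77/4 - I*sqrt(46)/4)*118 = -4543/2 - 59*I*sqrt(46)/2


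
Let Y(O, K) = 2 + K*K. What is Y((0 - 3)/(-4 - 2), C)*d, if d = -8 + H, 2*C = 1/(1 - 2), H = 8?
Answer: 0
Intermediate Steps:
C = -½ (C = 1/(2*(1 - 2)) = (½)/(-1) = (½)*(-1) = -½ ≈ -0.50000)
d = 0 (d = -8 + 8 = 0)
Y(O, K) = 2 + K²
Y((0 - 3)/(-4 - 2), C)*d = (2 + (-½)²)*0 = (2 + ¼)*0 = (9/4)*0 = 0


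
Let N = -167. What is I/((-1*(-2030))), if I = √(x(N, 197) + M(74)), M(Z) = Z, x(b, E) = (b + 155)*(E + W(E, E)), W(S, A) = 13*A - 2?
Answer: I*√32998/2030 ≈ 0.089484*I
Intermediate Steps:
W(S, A) = -2 + 13*A
x(b, E) = (-2 + 14*E)*(155 + b) (x(b, E) = (b + 155)*(E + (-2 + 13*E)) = (155 + b)*(-2 + 14*E) = (-2 + 14*E)*(155 + b))
I = I*√32998 (I = √((-310 - 2*(-167) + 2170*197 + 14*197*(-167)) + 74) = √((-310 + 334 + 427490 - 460586) + 74) = √(-33072 + 74) = √(-32998) = I*√32998 ≈ 181.65*I)
I/((-1*(-2030))) = (I*√32998)/((-1*(-2030))) = (I*√32998)/2030 = (I*√32998)*(1/2030) = I*√32998/2030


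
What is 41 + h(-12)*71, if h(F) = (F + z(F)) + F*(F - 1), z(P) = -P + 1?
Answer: 11188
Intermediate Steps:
z(P) = 1 - P
h(F) = 1 + F*(-1 + F) (h(F) = (F + (1 - F)) + F*(F - 1) = 1 + F*(-1 + F))
41 + h(-12)*71 = 41 + (1 + (-12)² - 1*(-12))*71 = 41 + (1 + 144 + 12)*71 = 41 + 157*71 = 41 + 11147 = 11188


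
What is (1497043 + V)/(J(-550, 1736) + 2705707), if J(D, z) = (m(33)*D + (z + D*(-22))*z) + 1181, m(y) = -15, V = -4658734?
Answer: -1053897/8911478 ≈ -0.11826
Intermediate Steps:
J(D, z) = 1181 - 15*D + z*(z - 22*D) (J(D, z) = (-15*D + (z + D*(-22))*z) + 1181 = (-15*D + (z - 22*D)*z) + 1181 = (-15*D + z*(z - 22*D)) + 1181 = 1181 - 15*D + z*(z - 22*D))
(1497043 + V)/(J(-550, 1736) + 2705707) = (1497043 - 4658734)/((1181 + 1736² - 15*(-550) - 22*(-550)*1736) + 2705707) = -3161691/((1181 + 3013696 + 8250 + 21005600) + 2705707) = -3161691/(24028727 + 2705707) = -3161691/26734434 = -3161691*1/26734434 = -1053897/8911478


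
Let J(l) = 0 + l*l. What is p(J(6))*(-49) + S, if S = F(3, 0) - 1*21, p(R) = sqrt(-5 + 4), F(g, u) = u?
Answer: -21 - 49*I ≈ -21.0 - 49.0*I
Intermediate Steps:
J(l) = l**2 (J(l) = 0 + l**2 = l**2)
p(R) = I (p(R) = sqrt(-1) = I)
S = -21 (S = 0 - 1*21 = 0 - 21 = -21)
p(J(6))*(-49) + S = I*(-49) - 21 = -49*I - 21 = -21 - 49*I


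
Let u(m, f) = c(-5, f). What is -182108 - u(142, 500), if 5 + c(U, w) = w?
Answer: -182603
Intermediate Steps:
c(U, w) = -5 + w
u(m, f) = -5 + f
-182108 - u(142, 500) = -182108 - (-5 + 500) = -182108 - 1*495 = -182108 - 495 = -182603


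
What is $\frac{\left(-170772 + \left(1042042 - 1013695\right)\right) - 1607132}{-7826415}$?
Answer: $\frac{1749557}{7826415} \approx 0.22355$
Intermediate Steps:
$\frac{\left(-170772 + \left(1042042 - 1013695\right)\right) - 1607132}{-7826415} = \left(\left(-170772 + 28347\right) - 1607132\right) \left(- \frac{1}{7826415}\right) = \left(-142425 - 1607132\right) \left(- \frac{1}{7826415}\right) = \left(-1749557\right) \left(- \frac{1}{7826415}\right) = \frac{1749557}{7826415}$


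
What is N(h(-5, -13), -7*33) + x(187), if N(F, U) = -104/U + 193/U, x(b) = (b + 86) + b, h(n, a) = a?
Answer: 106171/231 ≈ 459.61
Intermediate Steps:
x(b) = 86 + 2*b (x(b) = (86 + b) + b = 86 + 2*b)
N(F, U) = 89/U
N(h(-5, -13), -7*33) + x(187) = 89/((-7*33)) + (86 + 2*187) = 89/(-231) + (86 + 374) = 89*(-1/231) + 460 = -89/231 + 460 = 106171/231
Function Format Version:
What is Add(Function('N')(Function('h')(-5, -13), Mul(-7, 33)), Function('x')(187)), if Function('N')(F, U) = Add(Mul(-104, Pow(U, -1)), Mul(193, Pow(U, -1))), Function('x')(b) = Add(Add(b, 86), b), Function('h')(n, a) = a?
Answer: Rational(106171, 231) ≈ 459.61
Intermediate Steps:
Function('x')(b) = Add(86, Mul(2, b)) (Function('x')(b) = Add(Add(86, b), b) = Add(86, Mul(2, b)))
Function('N')(F, U) = Mul(89, Pow(U, -1))
Add(Function('N')(Function('h')(-5, -13), Mul(-7, 33)), Function('x')(187)) = Add(Mul(89, Pow(Mul(-7, 33), -1)), Add(86, Mul(2, 187))) = Add(Mul(89, Pow(-231, -1)), Add(86, 374)) = Add(Mul(89, Rational(-1, 231)), 460) = Add(Rational(-89, 231), 460) = Rational(106171, 231)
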